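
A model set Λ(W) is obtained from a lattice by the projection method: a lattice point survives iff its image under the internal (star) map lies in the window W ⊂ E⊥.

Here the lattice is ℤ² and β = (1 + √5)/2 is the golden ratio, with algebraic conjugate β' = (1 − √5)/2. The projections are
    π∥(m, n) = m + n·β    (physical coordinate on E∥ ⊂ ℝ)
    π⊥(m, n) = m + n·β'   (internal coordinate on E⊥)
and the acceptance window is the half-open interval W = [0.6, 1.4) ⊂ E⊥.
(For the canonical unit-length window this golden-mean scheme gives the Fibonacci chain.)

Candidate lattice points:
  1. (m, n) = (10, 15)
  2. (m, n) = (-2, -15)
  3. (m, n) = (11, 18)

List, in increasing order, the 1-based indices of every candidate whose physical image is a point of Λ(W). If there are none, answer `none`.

1

Numerically β ≈ 1.618034 and β' = −1/β ≈ -0.618034.
#1 (10,15): internal coord 10 + (15)·β' = +0.729490; +0.729490 ∈ [0.6, 1.4) → IN Λ
#2 (-2,-15): internal coord -2 + (-15)·β' = +7.270510; +7.270510 ∉ [0.6, 1.4) → out
#3 (11,18): internal coord 11 + (18)·β' = -0.124612; -0.124612 ∉ [0.6, 1.4) → out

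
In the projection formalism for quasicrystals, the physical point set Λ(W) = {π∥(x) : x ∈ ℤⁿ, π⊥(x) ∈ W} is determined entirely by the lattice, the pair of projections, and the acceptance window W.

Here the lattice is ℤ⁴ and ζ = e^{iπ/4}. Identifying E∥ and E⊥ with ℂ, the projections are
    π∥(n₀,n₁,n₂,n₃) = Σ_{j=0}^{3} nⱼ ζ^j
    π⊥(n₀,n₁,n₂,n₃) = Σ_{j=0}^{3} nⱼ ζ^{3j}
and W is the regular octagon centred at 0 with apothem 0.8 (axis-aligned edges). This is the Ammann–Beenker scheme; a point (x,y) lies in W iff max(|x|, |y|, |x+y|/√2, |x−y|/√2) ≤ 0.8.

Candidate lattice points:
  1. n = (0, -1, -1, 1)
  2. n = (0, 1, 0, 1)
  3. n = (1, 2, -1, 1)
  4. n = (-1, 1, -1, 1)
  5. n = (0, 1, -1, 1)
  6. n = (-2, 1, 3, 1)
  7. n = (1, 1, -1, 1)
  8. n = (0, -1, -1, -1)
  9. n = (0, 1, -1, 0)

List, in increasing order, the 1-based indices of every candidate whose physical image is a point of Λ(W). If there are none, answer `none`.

8

With ζ = e^{iπ/4} the internal vectors are ζ^0,ζ^3,ζ^6,ζ^9.
#1 (0, -1, -1, 1): internal (1.41421, 1.00000); octagon support 1.70711 vs apothem 0.8 → ∉ W
#2 (0, 1, 0, 1): internal (0.00000, 1.41421); octagon support 1.41421 vs apothem 0.8 → ∉ W
#3 (1, 2, -1, 1): internal (0.29289, 3.12132); octagon support 3.12132 vs apothem 0.8 → ∉ W
#4 (-1, 1, -1, 1): internal (-1.00000, 2.41421); octagon support 2.41421 vs apothem 0.8 → ∉ W
#5 (0, 1, -1, 1): internal (0.00000, 2.41421); octagon support 2.41421 vs apothem 0.8 → ∉ W
#6 (-2, 1, 3, 1): internal (-2.00000, -1.58579); octagon support 2.53553 vs apothem 0.8 → ∉ W
#7 (1, 1, -1, 1): internal (1.00000, 2.41421); octagon support 2.41421 vs apothem 0.8 → ∉ W
#8 (0, -1, -1, -1): internal (0.00000, -0.41421); octagon support 0.41421 vs apothem 0.8 → ∈ W
#9 (0, 1, -1, 0): internal (-0.70711, 1.70711); octagon support 1.70711 vs apothem 0.8 → ∉ W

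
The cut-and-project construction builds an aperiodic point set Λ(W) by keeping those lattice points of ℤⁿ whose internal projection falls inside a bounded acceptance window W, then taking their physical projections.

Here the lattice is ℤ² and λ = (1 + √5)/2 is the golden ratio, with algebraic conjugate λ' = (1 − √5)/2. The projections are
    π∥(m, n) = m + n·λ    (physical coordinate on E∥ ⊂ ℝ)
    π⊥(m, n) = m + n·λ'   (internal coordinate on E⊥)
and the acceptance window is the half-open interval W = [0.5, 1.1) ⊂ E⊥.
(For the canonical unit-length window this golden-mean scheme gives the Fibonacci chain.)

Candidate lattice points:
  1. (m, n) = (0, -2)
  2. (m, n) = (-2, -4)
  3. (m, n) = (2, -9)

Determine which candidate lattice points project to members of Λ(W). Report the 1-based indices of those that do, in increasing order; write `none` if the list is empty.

none

Numerically λ ≈ 1.6180 and λ' = −1/λ ≈ -0.6180.
candidate 1: (m,n)=(0,-2) → π∥ = 0-2·λ ≈ -3.2361, π⊥ = 0-2·λ' ≈ 1.2361 ∉ [0.5, 1.1) ⇒ out
candidate 2: (m,n)=(-2,-4) → π∥ = -2-4·λ ≈ -8.4721, π⊥ = -2-4·λ' ≈ 0.4721 ∉ [0.5, 1.1) ⇒ out
candidate 3: (m,n)=(2,-9) → π∥ = 2-9·λ ≈ -12.5623, π⊥ = 2-9·λ' ≈ 7.5623 ∉ [0.5, 1.1) ⇒ out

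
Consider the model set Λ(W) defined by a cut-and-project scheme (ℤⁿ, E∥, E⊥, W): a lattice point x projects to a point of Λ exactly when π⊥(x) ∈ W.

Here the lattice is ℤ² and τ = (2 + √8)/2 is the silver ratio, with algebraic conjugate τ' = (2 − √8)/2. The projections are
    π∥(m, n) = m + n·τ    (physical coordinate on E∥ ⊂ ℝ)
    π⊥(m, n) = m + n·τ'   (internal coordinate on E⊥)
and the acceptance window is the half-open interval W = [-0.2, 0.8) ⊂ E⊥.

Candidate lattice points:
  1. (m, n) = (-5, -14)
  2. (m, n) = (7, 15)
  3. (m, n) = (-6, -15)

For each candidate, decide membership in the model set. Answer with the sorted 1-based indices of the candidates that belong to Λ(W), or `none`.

1, 2, 3

Compute τ' = (2−√8)/2 = -0.4142, so π⊥(m,n) = m -0.4142·n.
[1] lift (-5,-14): star map gives 0.7990; window check -0.2 ≤ 0.7990 < 0.8 is true → IN Λ
[2] lift (7,15): star map gives 0.7868; window check -0.2 ≤ 0.7868 < 0.8 is true → IN Λ
[3] lift (-6,-15): star map gives 0.2132; window check -0.2 ≤ 0.2132 < 0.8 is true → IN Λ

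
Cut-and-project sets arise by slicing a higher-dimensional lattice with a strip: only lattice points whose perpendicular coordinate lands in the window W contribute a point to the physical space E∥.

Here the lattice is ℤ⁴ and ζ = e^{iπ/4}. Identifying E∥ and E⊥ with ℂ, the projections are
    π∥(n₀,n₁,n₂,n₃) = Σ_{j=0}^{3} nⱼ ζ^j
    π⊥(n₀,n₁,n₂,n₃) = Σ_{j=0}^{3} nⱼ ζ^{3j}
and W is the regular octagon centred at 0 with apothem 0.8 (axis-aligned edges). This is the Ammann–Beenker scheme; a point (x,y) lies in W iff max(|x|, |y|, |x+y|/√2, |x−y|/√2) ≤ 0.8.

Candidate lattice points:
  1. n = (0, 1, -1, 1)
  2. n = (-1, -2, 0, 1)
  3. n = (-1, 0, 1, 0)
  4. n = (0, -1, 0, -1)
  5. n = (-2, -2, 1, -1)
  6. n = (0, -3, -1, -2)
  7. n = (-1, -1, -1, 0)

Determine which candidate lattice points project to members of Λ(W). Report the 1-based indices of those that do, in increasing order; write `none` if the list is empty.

7

π⊥(n) = n₀ + n₁ζ³ + n₂ζ⁶ + n₃ζ⁹ where ζ = e^{iπ/4}.
candidate 1: n = (0, 1, -1, 1) → π⊥ ≈ (+0.00000, +2.41421); max(|x|,|y|,|x±y|/√2) = 2.41421 > 0.8 ⇒ ∉ W
candidate 2: n = (-1, -2, 0, 1) → π⊥ ≈ (+1.12132, -0.70711); max(|x|,|y|,|x±y|/√2) = 1.29289 > 0.8 ⇒ ∉ W
candidate 3: n = (-1, 0, 1, 0) → π⊥ ≈ (-1.00000, -1.00000); max(|x|,|y|,|x±y|/√2) = 1.41421 > 0.8 ⇒ ∉ W
candidate 4: n = (0, -1, 0, -1) → π⊥ ≈ (+0.00000, -1.41421); max(|x|,|y|,|x±y|/√2) = 1.41421 > 0.8 ⇒ ∉ W
candidate 5: n = (-2, -2, 1, -1) → π⊥ ≈ (-1.29289, -3.12132); max(|x|,|y|,|x±y|/√2) = 3.12132 > 0.8 ⇒ ∉ W
candidate 6: n = (0, -3, -1, -2) → π⊥ ≈ (+0.70711, -2.53553); max(|x|,|y|,|x±y|/√2) = 2.53553 > 0.8 ⇒ ∉ W
candidate 7: n = (-1, -1, -1, 0) → π⊥ ≈ (-0.29289, +0.29289); max(|x|,|y|,|x±y|/√2) = 0.41421 ≤ 0.8 ⇒ ∈ W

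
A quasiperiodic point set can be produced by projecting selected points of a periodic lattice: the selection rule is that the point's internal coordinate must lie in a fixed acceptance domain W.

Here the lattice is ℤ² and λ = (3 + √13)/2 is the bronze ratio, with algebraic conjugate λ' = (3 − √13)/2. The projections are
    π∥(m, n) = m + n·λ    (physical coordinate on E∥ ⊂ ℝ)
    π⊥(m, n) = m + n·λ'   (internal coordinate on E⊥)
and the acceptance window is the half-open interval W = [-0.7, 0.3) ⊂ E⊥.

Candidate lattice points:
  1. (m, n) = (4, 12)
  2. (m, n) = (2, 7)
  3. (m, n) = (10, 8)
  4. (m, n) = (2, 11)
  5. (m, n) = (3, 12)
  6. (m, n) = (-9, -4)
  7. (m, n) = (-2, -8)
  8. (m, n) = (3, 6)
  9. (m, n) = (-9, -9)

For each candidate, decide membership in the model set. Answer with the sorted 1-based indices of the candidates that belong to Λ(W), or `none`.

Compute λ' = (3−√13)/2 = -0.302776, so π⊥(m,n) = m -0.302776·n.
candidate 1: (m,n)=(4,12) → π∥ = 4+12·λ ≈ 43.633308, π⊥ = 4+12·λ' ≈ 0.366692 ∉ [-0.7, 0.3) ⇒ out
candidate 2: (m,n)=(2,7) → π∥ = 2+7·λ ≈ 25.119429, π⊥ = 2+7·λ' ≈ -0.119429 ∈ [-0.7, 0.3) ⇒ IN Λ
candidate 3: (m,n)=(10,8) → π∥ = 10+8·λ ≈ 36.422205, π⊥ = 10+8·λ' ≈ 7.577795 ∉ [-0.7, 0.3) ⇒ out
candidate 4: (m,n)=(2,11) → π∥ = 2+11·λ ≈ 38.330532, π⊥ = 2+11·λ' ≈ -1.330532 ∉ [-0.7, 0.3) ⇒ out
candidate 5: (m,n)=(3,12) → π∥ = 3+12·λ ≈ 42.633308, π⊥ = 3+12·λ' ≈ -0.633308 ∈ [-0.7, 0.3) ⇒ IN Λ
candidate 6: (m,n)=(-9,-4) → π∥ = -9-4·λ ≈ -22.211103, π⊥ = -9-4·λ' ≈ -7.788897 ∉ [-0.7, 0.3) ⇒ out
candidate 7: (m,n)=(-2,-8) → π∥ = -2-8·λ ≈ -28.422205, π⊥ = -2-8·λ' ≈ 0.422205 ∉ [-0.7, 0.3) ⇒ out
candidate 8: (m,n)=(3,6) → π∥ = 3+6·λ ≈ 22.816654, π⊥ = 3+6·λ' ≈ 1.183346 ∉ [-0.7, 0.3) ⇒ out
candidate 9: (m,n)=(-9,-9) → π∥ = -9-9·λ ≈ -38.724981, π⊥ = -9-9·λ' ≈ -6.275019 ∉ [-0.7, 0.3) ⇒ out

2, 5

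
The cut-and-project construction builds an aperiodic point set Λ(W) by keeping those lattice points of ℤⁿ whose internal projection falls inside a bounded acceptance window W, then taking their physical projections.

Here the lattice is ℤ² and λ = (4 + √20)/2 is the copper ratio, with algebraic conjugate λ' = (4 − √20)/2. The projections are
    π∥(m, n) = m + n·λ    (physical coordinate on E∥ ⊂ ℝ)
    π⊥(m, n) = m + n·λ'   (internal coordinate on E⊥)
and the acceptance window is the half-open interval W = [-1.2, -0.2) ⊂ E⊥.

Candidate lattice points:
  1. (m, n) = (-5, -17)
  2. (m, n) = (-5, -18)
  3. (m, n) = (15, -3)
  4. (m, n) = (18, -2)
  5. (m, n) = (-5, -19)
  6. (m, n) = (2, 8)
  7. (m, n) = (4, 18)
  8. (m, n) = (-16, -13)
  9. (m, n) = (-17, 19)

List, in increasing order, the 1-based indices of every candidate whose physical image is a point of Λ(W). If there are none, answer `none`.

1, 2, 5, 7

Compute λ' = (4−√20)/2 = -0.2361, so π⊥(m,n) = m -0.2361·n.
#1 (-5,-17): internal coord -5 + (-17)·λ' = -0.9868; -0.9868 ∈ [-1.2, -0.2) → IN Λ
#2 (-5,-18): internal coord -5 + (-18)·λ' = -0.7508; -0.7508 ∈ [-1.2, -0.2) → IN Λ
#3 (15,-3): internal coord 15 + (-3)·λ' = +15.7082; +15.7082 ∉ [-1.2, -0.2) → out
#4 (18,-2): internal coord 18 + (-2)·λ' = +18.4721; +18.4721 ∉ [-1.2, -0.2) → out
#5 (-5,-19): internal coord -5 + (-19)·λ' = -0.5147; -0.5147 ∈ [-1.2, -0.2) → IN Λ
#6 (2,8): internal coord 2 + (8)·λ' = +0.1115; +0.1115 ∉ [-1.2, -0.2) → out
#7 (4,18): internal coord 4 + (18)·λ' = -0.2492; -0.2492 ∈ [-1.2, -0.2) → IN Λ
#8 (-16,-13): internal coord -16 + (-13)·λ' = -12.9311; -12.9311 ∉ [-1.2, -0.2) → out
#9 (-17,19): internal coord -17 + (19)·λ' = -21.4853; -21.4853 ∉ [-1.2, -0.2) → out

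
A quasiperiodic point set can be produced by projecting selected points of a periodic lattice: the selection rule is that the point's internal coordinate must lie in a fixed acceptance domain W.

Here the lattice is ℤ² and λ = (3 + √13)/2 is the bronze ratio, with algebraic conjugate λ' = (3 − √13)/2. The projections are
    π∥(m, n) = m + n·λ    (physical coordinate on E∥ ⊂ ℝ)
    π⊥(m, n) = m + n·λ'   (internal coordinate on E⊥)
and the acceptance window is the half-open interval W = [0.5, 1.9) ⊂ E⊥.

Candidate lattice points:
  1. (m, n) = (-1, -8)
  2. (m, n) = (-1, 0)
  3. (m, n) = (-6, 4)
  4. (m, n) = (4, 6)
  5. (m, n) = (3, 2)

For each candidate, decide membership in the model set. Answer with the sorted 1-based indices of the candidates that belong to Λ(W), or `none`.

Numerically λ ≈ 3.30278 and λ' = −1/λ ≈ -0.30278.
[1] lift (-1,-8): star map gives 1.42221; window check 0.5 ≤ 1.42221 < 1.9 is true → IN Λ
[2] lift (-1,0): star map gives -1.00000; window check 0.5 ≤ -1.00000 < 1.9 is false → out
[3] lift (-6,4): star map gives -7.21110; window check 0.5 ≤ -7.21110 < 1.9 is false → out
[4] lift (4,6): star map gives 2.18335; window check 0.5 ≤ 2.18335 < 1.9 is false → out
[5] lift (3,2): star map gives 2.39445; window check 0.5 ≤ 2.39445 < 1.9 is false → out

1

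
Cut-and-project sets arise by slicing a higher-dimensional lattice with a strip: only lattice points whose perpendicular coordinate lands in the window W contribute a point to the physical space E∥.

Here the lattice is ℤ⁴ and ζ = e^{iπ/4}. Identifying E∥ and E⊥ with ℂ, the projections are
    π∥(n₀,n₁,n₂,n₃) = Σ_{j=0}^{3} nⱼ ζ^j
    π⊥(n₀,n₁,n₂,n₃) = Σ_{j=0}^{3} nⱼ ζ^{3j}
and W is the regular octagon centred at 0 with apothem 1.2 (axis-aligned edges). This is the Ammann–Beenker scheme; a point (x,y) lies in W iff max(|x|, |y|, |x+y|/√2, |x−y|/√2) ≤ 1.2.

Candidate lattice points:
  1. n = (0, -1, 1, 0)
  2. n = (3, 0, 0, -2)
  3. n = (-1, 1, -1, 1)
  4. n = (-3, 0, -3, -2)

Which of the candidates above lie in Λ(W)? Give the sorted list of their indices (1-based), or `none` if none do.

none

Internal map: ζ^{3j} for j=0..3 gives (1,0), (−√2/2,√2/2), (0,−1), (√2/2,√2/2).
candidate 1: n = (0, -1, 1, 0) → π⊥ ≈ (+0.7071, -1.7071); max(|x|,|y|,|x±y|/√2) = 1.7071 > 1.2 ⇒ ∉ W
candidate 2: n = (3, 0, 0, -2) → π⊥ ≈ (+1.5858, -1.4142); max(|x|,|y|,|x±y|/√2) = 2.1213 > 1.2 ⇒ ∉ W
candidate 3: n = (-1, 1, -1, 1) → π⊥ ≈ (-1.0000, +2.4142); max(|x|,|y|,|x±y|/√2) = 2.4142 > 1.2 ⇒ ∉ W
candidate 4: n = (-3, 0, -3, -2) → π⊥ ≈ (-4.4142, +1.5858); max(|x|,|y|,|x±y|/√2) = 4.4142 > 1.2 ⇒ ∉ W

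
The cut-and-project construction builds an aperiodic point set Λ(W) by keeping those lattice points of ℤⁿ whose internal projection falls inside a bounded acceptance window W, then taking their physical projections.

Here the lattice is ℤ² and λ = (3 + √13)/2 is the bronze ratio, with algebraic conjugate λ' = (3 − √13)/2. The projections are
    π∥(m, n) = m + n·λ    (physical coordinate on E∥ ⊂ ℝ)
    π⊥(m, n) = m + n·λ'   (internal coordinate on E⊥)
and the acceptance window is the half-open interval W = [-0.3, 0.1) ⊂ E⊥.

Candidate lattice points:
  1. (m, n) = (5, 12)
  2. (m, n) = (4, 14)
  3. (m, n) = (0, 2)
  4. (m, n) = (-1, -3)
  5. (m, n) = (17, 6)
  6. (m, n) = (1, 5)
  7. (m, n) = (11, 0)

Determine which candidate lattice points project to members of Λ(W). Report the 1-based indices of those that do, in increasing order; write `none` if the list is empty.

λ' = (3−√13)/2 ≈ -0.30278.
#1 (5,12): internal coord 5 + (12)·λ' = +1.36669; +1.36669 ∉ [-0.3, 0.1) → out
#2 (4,14): internal coord 4 + (14)·λ' = -0.23886; -0.23886 ∈ [-0.3, 0.1) → IN Λ
#3 (0,2): internal coord 0 + (2)·λ' = -0.60555; -0.60555 ∉ [-0.3, 0.1) → out
#4 (-1,-3): internal coord -1 + (-3)·λ' = -0.09167; -0.09167 ∈ [-0.3, 0.1) → IN Λ
#5 (17,6): internal coord 17 + (6)·λ' = +15.18335; +15.18335 ∉ [-0.3, 0.1) → out
#6 (1,5): internal coord 1 + (5)·λ' = -0.51388; -0.51388 ∉ [-0.3, 0.1) → out
#7 (11,0): internal coord 11 + (0)·λ' = +11.00000; +11.00000 ∉ [-0.3, 0.1) → out

2, 4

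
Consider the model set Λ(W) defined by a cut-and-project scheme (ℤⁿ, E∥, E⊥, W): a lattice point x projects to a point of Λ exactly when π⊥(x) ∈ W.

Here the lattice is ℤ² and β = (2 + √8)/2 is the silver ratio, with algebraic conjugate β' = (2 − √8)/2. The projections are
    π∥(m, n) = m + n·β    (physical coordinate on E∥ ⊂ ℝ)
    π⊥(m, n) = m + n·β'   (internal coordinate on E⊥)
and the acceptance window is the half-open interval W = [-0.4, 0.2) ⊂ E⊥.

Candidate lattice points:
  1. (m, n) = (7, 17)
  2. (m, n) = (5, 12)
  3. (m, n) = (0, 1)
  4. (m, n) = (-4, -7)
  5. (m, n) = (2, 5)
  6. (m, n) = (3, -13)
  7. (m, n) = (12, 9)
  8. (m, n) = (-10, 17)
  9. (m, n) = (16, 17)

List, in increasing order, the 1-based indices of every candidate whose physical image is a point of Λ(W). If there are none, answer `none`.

1, 2, 5

β' = (2−√8)/2 ≈ -0.4142.
#1 (7,17): internal coord 7 + (17)·β' = -0.0416; -0.0416 ∈ [-0.4, 0.2) → IN Λ
#2 (5,12): internal coord 5 + (12)·β' = +0.0294; +0.0294 ∈ [-0.4, 0.2) → IN Λ
#3 (0,1): internal coord 0 + (1)·β' = -0.4142; -0.4142 ∉ [-0.4, 0.2) → out
#4 (-4,-7): internal coord -4 + (-7)·β' = -1.1005; -1.1005 ∉ [-0.4, 0.2) → out
#5 (2,5): internal coord 2 + (5)·β' = -0.0711; -0.0711 ∈ [-0.4, 0.2) → IN Λ
#6 (3,-13): internal coord 3 + (-13)·β' = +8.3848; +8.3848 ∉ [-0.4, 0.2) → out
#7 (12,9): internal coord 12 + (9)·β' = +8.2721; +8.2721 ∉ [-0.4, 0.2) → out
#8 (-10,17): internal coord -10 + (17)·β' = -17.0416; -17.0416 ∉ [-0.4, 0.2) → out
#9 (16,17): internal coord 16 + (17)·β' = +8.9584; +8.9584 ∉ [-0.4, 0.2) → out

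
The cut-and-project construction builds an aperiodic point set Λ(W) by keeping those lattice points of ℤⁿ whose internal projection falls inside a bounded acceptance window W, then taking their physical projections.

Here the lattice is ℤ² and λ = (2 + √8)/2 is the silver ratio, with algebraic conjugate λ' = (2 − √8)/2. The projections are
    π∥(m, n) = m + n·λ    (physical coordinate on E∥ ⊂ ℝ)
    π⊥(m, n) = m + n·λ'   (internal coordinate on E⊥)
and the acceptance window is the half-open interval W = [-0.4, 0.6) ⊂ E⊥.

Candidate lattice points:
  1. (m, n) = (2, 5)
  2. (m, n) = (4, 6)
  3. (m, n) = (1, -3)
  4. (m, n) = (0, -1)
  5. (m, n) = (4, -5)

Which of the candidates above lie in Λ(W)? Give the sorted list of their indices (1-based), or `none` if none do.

λ' = (2−√8)/2 ≈ -0.4142.
[1] lift (2,5): star map gives -0.0711; window check -0.4 ≤ -0.0711 < 0.6 is true → IN Λ
[2] lift (4,6): star map gives 1.5147; window check -0.4 ≤ 1.5147 < 0.6 is false → out
[3] lift (1,-3): star map gives 2.2426; window check -0.4 ≤ 2.2426 < 0.6 is false → out
[4] lift (0,-1): star map gives 0.4142; window check -0.4 ≤ 0.4142 < 0.6 is true → IN Λ
[5] lift (4,-5): star map gives 6.0711; window check -0.4 ≤ 6.0711 < 0.6 is false → out

1, 4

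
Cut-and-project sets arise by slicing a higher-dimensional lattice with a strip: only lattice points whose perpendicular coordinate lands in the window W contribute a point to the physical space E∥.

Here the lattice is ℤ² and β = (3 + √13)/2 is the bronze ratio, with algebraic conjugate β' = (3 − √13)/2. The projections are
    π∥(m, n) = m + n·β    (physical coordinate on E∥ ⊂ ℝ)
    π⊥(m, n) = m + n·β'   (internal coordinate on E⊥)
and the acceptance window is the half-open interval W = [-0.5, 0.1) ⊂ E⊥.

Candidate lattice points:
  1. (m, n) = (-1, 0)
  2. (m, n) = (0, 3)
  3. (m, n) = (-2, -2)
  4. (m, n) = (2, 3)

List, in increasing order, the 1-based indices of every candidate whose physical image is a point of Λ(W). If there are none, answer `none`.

none

Compute β' = (3−√13)/2 = -0.302776, so π⊥(m,n) = m -0.302776·n.
candidate 1: (m,n)=(-1,0) → π∥ = -1+0·β ≈ -1.000000, π⊥ = -1+0·β' ≈ -1.000000 ∉ [-0.5, 0.1) ⇒ out
candidate 2: (m,n)=(0,3) → π∥ = 0+3·β ≈ 9.908327, π⊥ = 0+3·β' ≈ -0.908327 ∉ [-0.5, 0.1) ⇒ out
candidate 3: (m,n)=(-2,-2) → π∥ = -2-2·β ≈ -8.605551, π⊥ = -2-2·β' ≈ -1.394449 ∉ [-0.5, 0.1) ⇒ out
candidate 4: (m,n)=(2,3) → π∥ = 2+3·β ≈ 11.908327, π⊥ = 2+3·β' ≈ 1.091673 ∉ [-0.5, 0.1) ⇒ out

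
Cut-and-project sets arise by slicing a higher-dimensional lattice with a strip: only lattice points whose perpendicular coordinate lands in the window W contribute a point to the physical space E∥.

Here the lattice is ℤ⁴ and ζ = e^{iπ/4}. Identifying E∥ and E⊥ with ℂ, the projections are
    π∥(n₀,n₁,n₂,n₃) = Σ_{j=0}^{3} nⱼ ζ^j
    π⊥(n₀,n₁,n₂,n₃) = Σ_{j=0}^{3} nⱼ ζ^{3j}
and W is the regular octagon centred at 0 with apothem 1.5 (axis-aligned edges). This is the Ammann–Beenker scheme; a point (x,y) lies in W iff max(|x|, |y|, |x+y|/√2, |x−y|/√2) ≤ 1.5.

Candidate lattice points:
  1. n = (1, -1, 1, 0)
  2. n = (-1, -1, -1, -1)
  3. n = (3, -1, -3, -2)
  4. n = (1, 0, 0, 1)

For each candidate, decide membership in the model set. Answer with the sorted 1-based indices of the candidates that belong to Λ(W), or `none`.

Internal map: ζ^{3j} for j=0..3 gives (1,0), (−√2/2,√2/2), (0,−1), (√2/2,√2/2).
#1 (1, -1, 1, 0): internal (1.707107, -1.707107); octagon support 2.414214 vs apothem 1.5 → ∉ W
#2 (-1, -1, -1, -1): internal (-1.000000, -0.414214); octagon support 1.000000 vs apothem 1.5 → ∈ W
#3 (3, -1, -3, -2): internal (2.292893, 0.878680); octagon support 2.292893 vs apothem 1.5 → ∉ W
#4 (1, 0, 0, 1): internal (1.707107, 0.707107); octagon support 1.707107 vs apothem 1.5 → ∉ W

2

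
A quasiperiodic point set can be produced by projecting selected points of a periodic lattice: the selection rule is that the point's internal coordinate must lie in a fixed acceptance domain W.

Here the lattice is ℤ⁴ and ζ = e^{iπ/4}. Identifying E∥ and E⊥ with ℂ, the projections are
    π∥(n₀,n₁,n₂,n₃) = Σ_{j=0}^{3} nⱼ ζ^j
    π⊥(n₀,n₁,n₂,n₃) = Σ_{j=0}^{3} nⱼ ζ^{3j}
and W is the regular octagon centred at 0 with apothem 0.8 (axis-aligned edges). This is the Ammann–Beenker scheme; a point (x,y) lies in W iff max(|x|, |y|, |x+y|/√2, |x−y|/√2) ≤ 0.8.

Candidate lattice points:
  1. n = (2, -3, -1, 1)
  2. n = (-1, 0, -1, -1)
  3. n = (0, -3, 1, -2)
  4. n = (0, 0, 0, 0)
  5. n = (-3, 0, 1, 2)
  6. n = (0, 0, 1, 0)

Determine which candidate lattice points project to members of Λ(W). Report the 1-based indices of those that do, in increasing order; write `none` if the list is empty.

4

π⊥(n) = n₀ + n₁ζ³ + n₂ζ⁶ + n₃ζ⁹ where ζ = e^{iπ/4}.
#1 (2, -3, -1, 1): internal (4.828427, -0.414214); octagon support 4.828427 vs apothem 0.8 → ∉ W
#2 (-1, 0, -1, -1): internal (-1.707107, 0.292893); octagon support 1.707107 vs apothem 0.8 → ∉ W
#3 (0, -3, 1, -2): internal (0.707107, -4.535534); octagon support 4.535534 vs apothem 0.8 → ∉ W
#4 (0, 0, 0, 0): internal (0.000000, 0.000000); octagon support 0.000000 vs apothem 0.8 → ∈ W
#5 (-3, 0, 1, 2): internal (-1.585786, 0.414214); octagon support 1.585786 vs apothem 0.8 → ∉ W
#6 (0, 0, 1, 0): internal (0.000000, -1.000000); octagon support 1.000000 vs apothem 0.8 → ∉ W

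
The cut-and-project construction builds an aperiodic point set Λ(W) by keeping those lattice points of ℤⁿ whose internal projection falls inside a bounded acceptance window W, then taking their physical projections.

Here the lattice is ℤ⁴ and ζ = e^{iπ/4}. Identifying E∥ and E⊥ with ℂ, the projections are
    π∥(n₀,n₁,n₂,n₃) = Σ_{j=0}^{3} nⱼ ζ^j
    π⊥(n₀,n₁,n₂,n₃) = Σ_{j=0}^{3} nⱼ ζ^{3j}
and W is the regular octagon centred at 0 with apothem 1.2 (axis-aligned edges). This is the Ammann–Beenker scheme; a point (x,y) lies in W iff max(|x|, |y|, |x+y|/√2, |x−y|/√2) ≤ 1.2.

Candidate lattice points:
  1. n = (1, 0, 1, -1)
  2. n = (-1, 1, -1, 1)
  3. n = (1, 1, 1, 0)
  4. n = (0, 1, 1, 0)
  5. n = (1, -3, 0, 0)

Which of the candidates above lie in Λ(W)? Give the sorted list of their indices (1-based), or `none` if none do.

With ζ = e^{iπ/4} the internal vectors are ζ^0,ζ^3,ζ^6,ζ^9.
candidate 1: n = (1, 0, 1, -1) → π⊥ ≈ (+0.29289, -1.70711); max(|x|,|y|,|x±y|/√2) = 1.70711 > 1.2 ⇒ ∉ W
candidate 2: n = (-1, 1, -1, 1) → π⊥ ≈ (-1.00000, +2.41421); max(|x|,|y|,|x±y|/√2) = 2.41421 > 1.2 ⇒ ∉ W
candidate 3: n = (1, 1, 1, 0) → π⊥ ≈ (+0.29289, -0.29289); max(|x|,|y|,|x±y|/√2) = 0.41421 ≤ 1.2 ⇒ ∈ W
candidate 4: n = (0, 1, 1, 0) → π⊥ ≈ (-0.70711, -0.29289); max(|x|,|y|,|x±y|/√2) = 0.70711 ≤ 1.2 ⇒ ∈ W
candidate 5: n = (1, -3, 0, 0) → π⊥ ≈ (+3.12132, -2.12132); max(|x|,|y|,|x±y|/√2) = 3.70711 > 1.2 ⇒ ∉ W

3, 4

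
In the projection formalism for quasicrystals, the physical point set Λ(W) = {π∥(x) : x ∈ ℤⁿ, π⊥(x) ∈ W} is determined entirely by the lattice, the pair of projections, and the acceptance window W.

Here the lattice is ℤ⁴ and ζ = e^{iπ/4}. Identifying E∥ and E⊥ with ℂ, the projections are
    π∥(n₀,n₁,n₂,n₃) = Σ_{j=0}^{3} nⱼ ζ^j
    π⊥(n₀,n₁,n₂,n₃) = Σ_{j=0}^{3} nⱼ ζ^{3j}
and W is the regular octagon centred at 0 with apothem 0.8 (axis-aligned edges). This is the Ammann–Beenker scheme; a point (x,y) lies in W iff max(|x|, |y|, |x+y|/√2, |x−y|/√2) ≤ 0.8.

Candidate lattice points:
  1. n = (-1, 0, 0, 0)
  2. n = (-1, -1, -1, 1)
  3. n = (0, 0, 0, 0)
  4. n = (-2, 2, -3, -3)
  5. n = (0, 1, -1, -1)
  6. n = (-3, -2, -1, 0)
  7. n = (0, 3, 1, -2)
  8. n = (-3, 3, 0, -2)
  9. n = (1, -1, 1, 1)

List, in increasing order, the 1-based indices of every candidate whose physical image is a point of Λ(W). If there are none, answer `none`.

With ζ = e^{iπ/4} the internal vectors are ζ^0,ζ^3,ζ^6,ζ^9.
candidate 1: n = (-1, 0, 0, 0) → π⊥ ≈ (-1.0000, +0.0000); max(|x|,|y|,|x±y|/√2) = 1.0000 > 0.8 ⇒ ∉ W
candidate 2: n = (-1, -1, -1, 1) → π⊥ ≈ (+0.4142, +1.0000); max(|x|,|y|,|x±y|/√2) = 1.0000 > 0.8 ⇒ ∉ W
candidate 3: n = (0, 0, 0, 0) → π⊥ ≈ (+0.0000, +0.0000); max(|x|,|y|,|x±y|/√2) = 0.0000 ≤ 0.8 ⇒ ∈ W
candidate 4: n = (-2, 2, -3, -3) → π⊥ ≈ (-5.5355, +2.2929); max(|x|,|y|,|x±y|/√2) = 5.5355 > 0.8 ⇒ ∉ W
candidate 5: n = (0, 1, -1, -1) → π⊥ ≈ (-1.4142, +1.0000); max(|x|,|y|,|x±y|/√2) = 1.7071 > 0.8 ⇒ ∉ W
candidate 6: n = (-3, -2, -1, 0) → π⊥ ≈ (-1.5858, -0.4142); max(|x|,|y|,|x±y|/√2) = 1.5858 > 0.8 ⇒ ∉ W
candidate 7: n = (0, 3, 1, -2) → π⊥ ≈ (-3.5355, -0.2929); max(|x|,|y|,|x±y|/√2) = 3.5355 > 0.8 ⇒ ∉ W
candidate 8: n = (-3, 3, 0, -2) → π⊥ ≈ (-6.5355, +0.7071); max(|x|,|y|,|x±y|/√2) = 6.5355 > 0.8 ⇒ ∉ W
candidate 9: n = (1, -1, 1, 1) → π⊥ ≈ (+2.4142, -1.0000); max(|x|,|y|,|x±y|/√2) = 2.4142 > 0.8 ⇒ ∉ W

3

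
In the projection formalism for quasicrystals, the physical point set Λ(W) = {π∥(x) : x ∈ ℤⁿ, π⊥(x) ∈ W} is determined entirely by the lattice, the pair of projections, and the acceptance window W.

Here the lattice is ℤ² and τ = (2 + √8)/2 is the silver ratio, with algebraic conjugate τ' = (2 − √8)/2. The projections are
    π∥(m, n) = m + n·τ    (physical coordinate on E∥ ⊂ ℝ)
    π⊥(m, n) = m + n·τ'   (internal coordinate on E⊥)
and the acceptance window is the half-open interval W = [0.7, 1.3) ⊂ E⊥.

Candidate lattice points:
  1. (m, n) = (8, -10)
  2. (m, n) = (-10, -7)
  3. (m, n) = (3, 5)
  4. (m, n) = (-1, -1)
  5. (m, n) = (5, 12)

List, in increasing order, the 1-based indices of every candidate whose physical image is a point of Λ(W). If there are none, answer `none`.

τ' = (2−√8)/2 ≈ -0.41421.
#1 (8,-10): internal coord 8 + (-10)·τ' = +12.14214; +12.14214 ∉ [0.7, 1.3) → out
#2 (-10,-7): internal coord -10 + (-7)·τ' = -7.10051; -7.10051 ∉ [0.7, 1.3) → out
#3 (3,5): internal coord 3 + (5)·τ' = +0.92893; +0.92893 ∈ [0.7, 1.3) → IN Λ
#4 (-1,-1): internal coord -1 + (-1)·τ' = -0.58579; -0.58579 ∉ [0.7, 1.3) → out
#5 (5,12): internal coord 5 + (12)·τ' = +0.02944; +0.02944 ∉ [0.7, 1.3) → out

3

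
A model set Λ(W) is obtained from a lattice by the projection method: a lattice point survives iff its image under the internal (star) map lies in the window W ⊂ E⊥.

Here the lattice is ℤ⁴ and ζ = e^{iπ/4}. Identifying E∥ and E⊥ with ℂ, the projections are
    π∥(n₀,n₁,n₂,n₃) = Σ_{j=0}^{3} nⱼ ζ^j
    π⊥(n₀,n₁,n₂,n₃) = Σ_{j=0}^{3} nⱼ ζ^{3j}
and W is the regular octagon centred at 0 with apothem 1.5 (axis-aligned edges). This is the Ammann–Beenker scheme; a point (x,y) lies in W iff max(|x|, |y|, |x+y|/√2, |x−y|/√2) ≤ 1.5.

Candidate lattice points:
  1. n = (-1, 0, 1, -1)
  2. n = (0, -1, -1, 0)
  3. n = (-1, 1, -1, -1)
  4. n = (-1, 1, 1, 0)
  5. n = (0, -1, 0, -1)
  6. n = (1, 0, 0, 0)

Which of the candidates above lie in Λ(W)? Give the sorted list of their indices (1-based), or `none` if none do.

With ζ = e^{iπ/4} the internal vectors are ζ^0,ζ^3,ζ^6,ζ^9.
#1 (-1, 0, 1, -1): internal (-1.70711, -1.70711); octagon support 2.41421 vs apothem 1.5 → ∉ W
#2 (0, -1, -1, 0): internal (0.70711, 0.29289); octagon support 0.70711 vs apothem 1.5 → ∈ W
#3 (-1, 1, -1, -1): internal (-2.41421, 1.00000); octagon support 2.41421 vs apothem 1.5 → ∉ W
#4 (-1, 1, 1, 0): internal (-1.70711, -0.29289); octagon support 1.70711 vs apothem 1.5 → ∉ W
#5 (0, -1, 0, -1): internal (0.00000, -1.41421); octagon support 1.41421 vs apothem 1.5 → ∈ W
#6 (1, 0, 0, 0): internal (1.00000, 0.00000); octagon support 1.00000 vs apothem 1.5 → ∈ W

2, 5, 6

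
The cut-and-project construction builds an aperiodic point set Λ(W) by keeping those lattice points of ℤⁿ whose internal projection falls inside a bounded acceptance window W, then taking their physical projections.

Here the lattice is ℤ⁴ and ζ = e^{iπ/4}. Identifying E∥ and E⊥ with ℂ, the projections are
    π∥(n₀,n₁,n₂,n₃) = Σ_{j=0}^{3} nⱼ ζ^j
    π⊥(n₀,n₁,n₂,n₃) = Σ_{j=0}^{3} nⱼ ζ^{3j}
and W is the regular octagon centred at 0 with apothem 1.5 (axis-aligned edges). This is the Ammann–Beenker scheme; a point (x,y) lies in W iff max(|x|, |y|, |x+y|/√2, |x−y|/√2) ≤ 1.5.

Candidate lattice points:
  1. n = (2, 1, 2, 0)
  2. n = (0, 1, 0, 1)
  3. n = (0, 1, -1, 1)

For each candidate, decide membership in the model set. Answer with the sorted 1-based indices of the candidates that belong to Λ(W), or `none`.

2

π⊥(n) = n₀ + n₁ζ³ + n₂ζ⁶ + n₃ζ⁹ where ζ = e^{iπ/4}.
candidate 1: n = (2, 1, 2, 0) → π⊥ ≈ (+1.29289, -1.29289); max(|x|,|y|,|x±y|/√2) = 1.82843 > 1.5 ⇒ ∉ W
candidate 2: n = (0, 1, 0, 1) → π⊥ ≈ (+0.00000, +1.41421); max(|x|,|y|,|x±y|/√2) = 1.41421 ≤ 1.5 ⇒ ∈ W
candidate 3: n = (0, 1, -1, 1) → π⊥ ≈ (+0.00000, +2.41421); max(|x|,|y|,|x±y|/√2) = 2.41421 > 1.5 ⇒ ∉ W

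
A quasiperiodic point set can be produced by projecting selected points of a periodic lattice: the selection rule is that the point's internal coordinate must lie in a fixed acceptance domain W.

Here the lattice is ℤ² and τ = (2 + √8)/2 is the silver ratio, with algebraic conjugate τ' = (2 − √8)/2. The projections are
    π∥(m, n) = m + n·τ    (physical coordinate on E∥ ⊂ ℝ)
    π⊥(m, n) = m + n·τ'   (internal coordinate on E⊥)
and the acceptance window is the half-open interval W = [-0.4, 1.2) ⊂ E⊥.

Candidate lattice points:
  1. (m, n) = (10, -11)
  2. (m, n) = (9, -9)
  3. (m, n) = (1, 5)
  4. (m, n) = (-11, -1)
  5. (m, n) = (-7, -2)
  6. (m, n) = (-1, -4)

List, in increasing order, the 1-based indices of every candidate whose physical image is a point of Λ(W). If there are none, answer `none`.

6

τ' = (2−√8)/2 ≈ -0.4142.
#1 (10,-11): internal coord 10 + (-11)·τ' = +14.5563; +14.5563 ∉ [-0.4, 1.2) → out
#2 (9,-9): internal coord 9 + (-9)·τ' = +12.7279; +12.7279 ∉ [-0.4, 1.2) → out
#3 (1,5): internal coord 1 + (5)·τ' = -1.0711; -1.0711 ∉ [-0.4, 1.2) → out
#4 (-11,-1): internal coord -11 + (-1)·τ' = -10.5858; -10.5858 ∉ [-0.4, 1.2) → out
#5 (-7,-2): internal coord -7 + (-2)·τ' = -6.1716; -6.1716 ∉ [-0.4, 1.2) → out
#6 (-1,-4): internal coord -1 + (-4)·τ' = +0.6569; +0.6569 ∈ [-0.4, 1.2) → IN Λ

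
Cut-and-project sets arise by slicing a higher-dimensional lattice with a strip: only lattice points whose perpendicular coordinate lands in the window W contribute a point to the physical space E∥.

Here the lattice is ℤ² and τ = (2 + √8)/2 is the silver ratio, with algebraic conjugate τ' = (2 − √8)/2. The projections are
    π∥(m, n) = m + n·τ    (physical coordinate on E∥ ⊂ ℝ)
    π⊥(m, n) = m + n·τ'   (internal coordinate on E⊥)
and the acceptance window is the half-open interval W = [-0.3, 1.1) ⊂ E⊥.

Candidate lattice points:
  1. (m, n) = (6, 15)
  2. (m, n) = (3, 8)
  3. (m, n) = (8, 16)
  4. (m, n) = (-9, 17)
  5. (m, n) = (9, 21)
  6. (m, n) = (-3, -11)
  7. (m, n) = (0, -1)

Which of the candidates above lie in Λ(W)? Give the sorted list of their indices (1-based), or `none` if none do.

Compute τ' = (2−√8)/2 = -0.4142, so π⊥(m,n) = m -0.4142·n.
[1] lift (6,15): star map gives -0.2132; window check -0.3 ≤ -0.2132 < 1.1 is true → IN Λ
[2] lift (3,8): star map gives -0.3137; window check -0.3 ≤ -0.3137 < 1.1 is false → out
[3] lift (8,16): star map gives 1.3726; window check -0.3 ≤ 1.3726 < 1.1 is false → out
[4] lift (-9,17): star map gives -16.0416; window check -0.3 ≤ -16.0416 < 1.1 is false → out
[5] lift (9,21): star map gives 0.3015; window check -0.3 ≤ 0.3015 < 1.1 is true → IN Λ
[6] lift (-3,-11): star map gives 1.5563; window check -0.3 ≤ 1.5563 < 1.1 is false → out
[7] lift (0,-1): star map gives 0.4142; window check -0.3 ≤ 0.4142 < 1.1 is true → IN Λ

1, 5, 7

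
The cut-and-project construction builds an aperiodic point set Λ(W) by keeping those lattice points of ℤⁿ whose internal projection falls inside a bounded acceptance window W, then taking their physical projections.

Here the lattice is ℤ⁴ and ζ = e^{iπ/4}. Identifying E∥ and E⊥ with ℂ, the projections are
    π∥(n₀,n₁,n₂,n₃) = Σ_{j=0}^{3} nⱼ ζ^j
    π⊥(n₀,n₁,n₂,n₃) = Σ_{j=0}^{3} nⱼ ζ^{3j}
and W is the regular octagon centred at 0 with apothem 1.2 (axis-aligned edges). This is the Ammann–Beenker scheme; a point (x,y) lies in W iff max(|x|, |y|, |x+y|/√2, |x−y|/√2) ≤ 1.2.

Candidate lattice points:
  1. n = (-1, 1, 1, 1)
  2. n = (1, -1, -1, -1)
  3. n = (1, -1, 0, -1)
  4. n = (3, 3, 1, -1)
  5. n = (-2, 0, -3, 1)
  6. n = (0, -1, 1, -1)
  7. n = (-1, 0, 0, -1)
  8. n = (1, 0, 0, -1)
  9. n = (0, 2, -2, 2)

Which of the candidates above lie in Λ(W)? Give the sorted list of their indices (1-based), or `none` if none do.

1, 2, 4, 8

Internal map: ζ^{3j} for j=0..3 gives (1,0), (−√2/2,√2/2), (0,−1), (√2/2,√2/2).
#1 (-1, 1, 1, 1): internal (-1.000000, 0.414214); octagon support 1.000000 vs apothem 1.2 → ∈ W
#2 (1, -1, -1, -1): internal (1.000000, -0.414214); octagon support 1.000000 vs apothem 1.2 → ∈ W
#3 (1, -1, 0, -1): internal (1.000000, -1.414214); octagon support 1.707107 vs apothem 1.2 → ∉ W
#4 (3, 3, 1, -1): internal (0.171573, 0.414214); octagon support 0.414214 vs apothem 1.2 → ∈ W
#5 (-2, 0, -3, 1): internal (-1.292893, 3.707107); octagon support 3.707107 vs apothem 1.2 → ∉ W
#6 (0, -1, 1, -1): internal (0.000000, -2.414214); octagon support 2.414214 vs apothem 1.2 → ∉ W
#7 (-1, 0, 0, -1): internal (-1.707107, -0.707107); octagon support 1.707107 vs apothem 1.2 → ∉ W
#8 (1, 0, 0, -1): internal (0.292893, -0.707107); octagon support 0.707107 vs apothem 1.2 → ∈ W
#9 (0, 2, -2, 2): internal (0.000000, 4.828427); octagon support 4.828427 vs apothem 1.2 → ∉ W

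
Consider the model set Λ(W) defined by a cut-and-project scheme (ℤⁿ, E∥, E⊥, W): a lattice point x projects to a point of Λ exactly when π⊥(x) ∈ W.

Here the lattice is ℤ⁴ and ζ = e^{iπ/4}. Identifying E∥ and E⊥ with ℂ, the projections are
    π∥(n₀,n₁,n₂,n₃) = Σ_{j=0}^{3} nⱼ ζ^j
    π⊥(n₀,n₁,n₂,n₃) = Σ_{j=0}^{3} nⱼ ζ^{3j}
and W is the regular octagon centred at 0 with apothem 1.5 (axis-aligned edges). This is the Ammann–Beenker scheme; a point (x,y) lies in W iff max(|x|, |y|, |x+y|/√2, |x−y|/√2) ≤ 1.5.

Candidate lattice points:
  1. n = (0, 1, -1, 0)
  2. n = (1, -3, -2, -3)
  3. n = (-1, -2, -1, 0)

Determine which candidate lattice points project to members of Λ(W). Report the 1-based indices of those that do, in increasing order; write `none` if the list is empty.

3

With ζ = e^{iπ/4} the internal vectors are ζ^0,ζ^3,ζ^6,ζ^9.
candidate 1: n = (0, 1, -1, 0) → π⊥ ≈ (-0.7071, +1.7071); max(|x|,|y|,|x±y|/√2) = 1.7071 > 1.5 ⇒ ∉ W
candidate 2: n = (1, -3, -2, -3) → π⊥ ≈ (+1.0000, -2.2426); max(|x|,|y|,|x±y|/√2) = 2.2929 > 1.5 ⇒ ∉ W
candidate 3: n = (-1, -2, -1, 0) → π⊥ ≈ (+0.4142, -0.4142); max(|x|,|y|,|x±y|/√2) = 0.5858 ≤ 1.5 ⇒ ∈ W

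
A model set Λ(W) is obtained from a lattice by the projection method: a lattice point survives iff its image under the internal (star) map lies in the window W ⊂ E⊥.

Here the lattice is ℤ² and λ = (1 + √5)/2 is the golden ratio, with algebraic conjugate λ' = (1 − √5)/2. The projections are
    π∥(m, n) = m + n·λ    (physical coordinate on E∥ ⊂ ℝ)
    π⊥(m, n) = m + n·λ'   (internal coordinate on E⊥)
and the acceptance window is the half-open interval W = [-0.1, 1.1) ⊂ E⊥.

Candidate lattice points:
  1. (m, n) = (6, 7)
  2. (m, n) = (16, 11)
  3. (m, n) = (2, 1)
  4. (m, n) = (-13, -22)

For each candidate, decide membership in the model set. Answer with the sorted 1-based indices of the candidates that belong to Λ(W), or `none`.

4

Numerically λ ≈ 1.618034 and λ' = −1/λ ≈ -0.618034.
[1] lift (6,7): star map gives 1.673762; window check -0.1 ≤ 1.673762 < 1.1 is false → out
[2] lift (16,11): star map gives 9.201626; window check -0.1 ≤ 9.201626 < 1.1 is false → out
[3] lift (2,1): star map gives 1.381966; window check -0.1 ≤ 1.381966 < 1.1 is false → out
[4] lift (-13,-22): star map gives 0.596748; window check -0.1 ≤ 0.596748 < 1.1 is true → IN Λ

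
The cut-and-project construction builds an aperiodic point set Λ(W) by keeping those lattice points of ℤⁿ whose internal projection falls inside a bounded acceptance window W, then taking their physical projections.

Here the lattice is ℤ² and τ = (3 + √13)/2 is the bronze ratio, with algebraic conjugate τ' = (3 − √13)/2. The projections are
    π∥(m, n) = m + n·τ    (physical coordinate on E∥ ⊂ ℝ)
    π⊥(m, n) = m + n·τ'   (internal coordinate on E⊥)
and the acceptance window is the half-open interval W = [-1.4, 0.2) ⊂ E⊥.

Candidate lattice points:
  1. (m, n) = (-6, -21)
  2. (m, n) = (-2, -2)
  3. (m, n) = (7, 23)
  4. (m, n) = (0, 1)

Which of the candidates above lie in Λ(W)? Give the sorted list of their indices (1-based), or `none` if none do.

2, 3, 4

Numerically τ ≈ 3.3028 and τ' = −1/τ ≈ -0.3028.
#1 (-6,-21): internal coord -6 + (-21)·τ' = +0.3583; +0.3583 ∉ [-1.4, 0.2) → out
#2 (-2,-2): internal coord -2 + (-2)·τ' = -1.3944; -1.3944 ∈ [-1.4, 0.2) → IN Λ
#3 (7,23): internal coord 7 + (23)·τ' = +0.0362; +0.0362 ∈ [-1.4, 0.2) → IN Λ
#4 (0,1): internal coord 0 + (1)·τ' = -0.3028; -0.3028 ∈ [-1.4, 0.2) → IN Λ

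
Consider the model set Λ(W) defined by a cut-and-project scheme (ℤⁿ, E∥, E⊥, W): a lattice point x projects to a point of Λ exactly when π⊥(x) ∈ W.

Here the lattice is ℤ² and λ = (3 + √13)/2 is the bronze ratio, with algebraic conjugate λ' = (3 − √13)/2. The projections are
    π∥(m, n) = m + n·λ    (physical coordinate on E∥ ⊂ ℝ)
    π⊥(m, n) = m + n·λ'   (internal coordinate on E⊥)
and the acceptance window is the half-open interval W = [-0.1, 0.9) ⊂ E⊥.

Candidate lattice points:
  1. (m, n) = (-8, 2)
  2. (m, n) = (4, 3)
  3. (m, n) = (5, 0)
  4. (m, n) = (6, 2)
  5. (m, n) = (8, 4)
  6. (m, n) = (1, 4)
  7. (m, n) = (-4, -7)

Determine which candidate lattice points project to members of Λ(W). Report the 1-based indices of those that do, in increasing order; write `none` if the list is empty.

λ' = (3−√13)/2 ≈ -0.3028.
#1 (-8,2): internal coord -8 + (2)·λ' = -8.6056; -8.6056 ∉ [-0.1, 0.9) → out
#2 (4,3): internal coord 4 + (3)·λ' = +3.0917; +3.0917 ∉ [-0.1, 0.9) → out
#3 (5,0): internal coord 5 + (0)·λ' = +5.0000; +5.0000 ∉ [-0.1, 0.9) → out
#4 (6,2): internal coord 6 + (2)·λ' = +5.3944; +5.3944 ∉ [-0.1, 0.9) → out
#5 (8,4): internal coord 8 + (4)·λ' = +6.7889; +6.7889 ∉ [-0.1, 0.9) → out
#6 (1,4): internal coord 1 + (4)·λ' = -0.2111; -0.2111 ∉ [-0.1, 0.9) → out
#7 (-4,-7): internal coord -4 + (-7)·λ' = -1.8806; -1.8806 ∉ [-0.1, 0.9) → out

none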